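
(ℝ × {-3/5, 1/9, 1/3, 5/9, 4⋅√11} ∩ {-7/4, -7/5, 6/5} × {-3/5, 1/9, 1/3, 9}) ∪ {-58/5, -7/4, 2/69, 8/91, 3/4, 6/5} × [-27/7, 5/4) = ({-7/4, -7/5, 6/5} × {-3/5, 1/9, 1/3}) ∪ ({-58/5, -7/4, 2/69, 8/91, 3/4, 6/5} × [-27/7, 5/4))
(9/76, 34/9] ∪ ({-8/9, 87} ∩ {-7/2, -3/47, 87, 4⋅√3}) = (9/76, 34/9] ∪ {87}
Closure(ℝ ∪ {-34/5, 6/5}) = ℝ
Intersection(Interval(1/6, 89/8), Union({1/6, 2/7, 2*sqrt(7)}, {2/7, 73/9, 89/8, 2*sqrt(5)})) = {1/6, 2/7, 73/9, 89/8, 2*sqrt(5), 2*sqrt(7)}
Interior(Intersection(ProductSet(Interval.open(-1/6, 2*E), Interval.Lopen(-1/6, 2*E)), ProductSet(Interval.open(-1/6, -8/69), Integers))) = EmptySet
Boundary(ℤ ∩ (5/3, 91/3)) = {2, 3, …, 30}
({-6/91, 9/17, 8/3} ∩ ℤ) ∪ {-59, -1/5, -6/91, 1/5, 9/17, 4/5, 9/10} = {-59, -1/5, -6/91, 1/5, 9/17, 4/5, 9/10}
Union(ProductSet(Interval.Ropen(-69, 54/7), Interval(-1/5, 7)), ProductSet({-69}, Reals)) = Union(ProductSet({-69}, Reals), ProductSet(Interval.Ropen(-69, 54/7), Interval(-1/5, 7)))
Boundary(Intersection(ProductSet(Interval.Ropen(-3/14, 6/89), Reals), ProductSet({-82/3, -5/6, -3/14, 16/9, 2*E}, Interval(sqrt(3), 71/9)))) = ProductSet({-3/14}, Interval(sqrt(3), 71/9))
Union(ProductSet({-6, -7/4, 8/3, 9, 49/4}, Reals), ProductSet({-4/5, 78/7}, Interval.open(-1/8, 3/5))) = Union(ProductSet({-4/5, 78/7}, Interval.open(-1/8, 3/5)), ProductSet({-6, -7/4, 8/3, 9, 49/4}, Reals))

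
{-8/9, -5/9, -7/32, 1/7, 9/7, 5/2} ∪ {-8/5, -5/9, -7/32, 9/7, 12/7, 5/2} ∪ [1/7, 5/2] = {-8/5, -8/9, -5/9, -7/32} ∪ [1/7, 5/2]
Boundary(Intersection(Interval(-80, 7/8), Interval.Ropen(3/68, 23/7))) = {3/68, 7/8}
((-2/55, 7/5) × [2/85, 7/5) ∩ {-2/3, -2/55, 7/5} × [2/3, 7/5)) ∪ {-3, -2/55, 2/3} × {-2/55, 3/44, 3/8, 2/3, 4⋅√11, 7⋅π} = {-3, -2/55, 2/3} × {-2/55, 3/44, 3/8, 2/3, 4⋅√11, 7⋅π}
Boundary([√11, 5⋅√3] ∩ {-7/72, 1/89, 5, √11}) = {5, √11}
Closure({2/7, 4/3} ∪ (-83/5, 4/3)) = [-83/5, 4/3]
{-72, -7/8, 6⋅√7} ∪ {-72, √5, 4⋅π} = {-72, -7/8, √5, 6⋅√7, 4⋅π}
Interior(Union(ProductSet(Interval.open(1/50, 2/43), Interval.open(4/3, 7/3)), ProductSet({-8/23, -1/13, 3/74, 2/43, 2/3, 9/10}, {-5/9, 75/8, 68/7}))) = ProductSet(Interval.open(1/50, 2/43), Interval.open(4/3, 7/3))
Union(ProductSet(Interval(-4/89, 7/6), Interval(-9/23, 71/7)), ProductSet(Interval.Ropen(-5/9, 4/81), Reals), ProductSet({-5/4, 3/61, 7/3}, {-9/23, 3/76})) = Union(ProductSet({-5/4, 3/61, 7/3}, {-9/23, 3/76}), ProductSet(Interval.Ropen(-5/9, 4/81), Reals), ProductSet(Interval(-4/89, 7/6), Interval(-9/23, 71/7)))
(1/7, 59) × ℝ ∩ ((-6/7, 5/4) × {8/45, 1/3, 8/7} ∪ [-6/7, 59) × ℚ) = (1/7, 59) × ℚ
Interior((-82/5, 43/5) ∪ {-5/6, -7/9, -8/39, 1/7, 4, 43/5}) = (-82/5, 43/5)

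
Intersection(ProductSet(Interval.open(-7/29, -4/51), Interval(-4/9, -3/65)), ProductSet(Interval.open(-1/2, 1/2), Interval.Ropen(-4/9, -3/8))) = ProductSet(Interval.open(-7/29, -4/51), Interval.Ropen(-4/9, -3/8))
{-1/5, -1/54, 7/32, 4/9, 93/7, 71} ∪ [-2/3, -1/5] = [-2/3, -1/5] ∪ {-1/54, 7/32, 4/9, 93/7, 71}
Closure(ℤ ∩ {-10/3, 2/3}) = ∅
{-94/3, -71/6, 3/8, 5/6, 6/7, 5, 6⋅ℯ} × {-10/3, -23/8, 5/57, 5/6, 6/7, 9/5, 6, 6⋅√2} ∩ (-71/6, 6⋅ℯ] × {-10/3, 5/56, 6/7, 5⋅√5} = {3/8, 5/6, 6/7, 5, 6⋅ℯ} × {-10/3, 6/7}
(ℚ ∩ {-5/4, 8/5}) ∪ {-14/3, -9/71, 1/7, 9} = {-14/3, -5/4, -9/71, 1/7, 8/5, 9}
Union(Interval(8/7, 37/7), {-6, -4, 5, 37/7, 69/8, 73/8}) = Union({-6, -4, 69/8, 73/8}, Interval(8/7, 37/7))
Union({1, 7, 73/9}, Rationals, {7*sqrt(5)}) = Union({7*sqrt(5)}, Rationals)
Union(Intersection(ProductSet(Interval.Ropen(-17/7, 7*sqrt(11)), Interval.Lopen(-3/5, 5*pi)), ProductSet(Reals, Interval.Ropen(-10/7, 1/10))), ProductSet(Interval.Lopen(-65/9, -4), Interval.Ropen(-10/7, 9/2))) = Union(ProductSet(Interval.Lopen(-65/9, -4), Interval.Ropen(-10/7, 9/2)), ProductSet(Interval.Ropen(-17/7, 7*sqrt(11)), Interval.open(-3/5, 1/10)))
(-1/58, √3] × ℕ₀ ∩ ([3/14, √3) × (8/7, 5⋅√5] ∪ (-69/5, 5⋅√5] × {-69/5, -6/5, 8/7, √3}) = [3/14, √3) × {2, 3, …, 11}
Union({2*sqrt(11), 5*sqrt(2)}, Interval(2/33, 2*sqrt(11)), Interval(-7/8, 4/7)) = Union({5*sqrt(2)}, Interval(-7/8, 2*sqrt(11)))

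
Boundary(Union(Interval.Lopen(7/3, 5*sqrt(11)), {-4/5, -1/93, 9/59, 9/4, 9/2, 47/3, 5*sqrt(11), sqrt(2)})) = {-4/5, -1/93, 9/59, 9/4, 7/3, 5*sqrt(11), sqrt(2)}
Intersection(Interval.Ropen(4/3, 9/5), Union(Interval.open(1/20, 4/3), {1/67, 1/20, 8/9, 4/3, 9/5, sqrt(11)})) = {4/3}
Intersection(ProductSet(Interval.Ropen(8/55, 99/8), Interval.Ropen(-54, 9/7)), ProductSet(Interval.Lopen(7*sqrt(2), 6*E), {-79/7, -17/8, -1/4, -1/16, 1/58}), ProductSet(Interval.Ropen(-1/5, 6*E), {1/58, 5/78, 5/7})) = ProductSet(Interval.open(7*sqrt(2), 99/8), {1/58})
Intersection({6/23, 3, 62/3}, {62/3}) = {62/3}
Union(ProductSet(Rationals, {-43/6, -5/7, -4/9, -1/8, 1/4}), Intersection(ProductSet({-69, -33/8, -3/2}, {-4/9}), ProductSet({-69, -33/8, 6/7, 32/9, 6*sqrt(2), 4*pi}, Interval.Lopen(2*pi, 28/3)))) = ProductSet(Rationals, {-43/6, -5/7, -4/9, -1/8, 1/4})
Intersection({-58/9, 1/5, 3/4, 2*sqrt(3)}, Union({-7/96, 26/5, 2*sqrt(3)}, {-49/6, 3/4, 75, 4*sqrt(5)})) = {3/4, 2*sqrt(3)}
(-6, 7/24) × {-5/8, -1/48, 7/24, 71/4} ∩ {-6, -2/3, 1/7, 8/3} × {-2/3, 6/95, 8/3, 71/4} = {-2/3, 1/7} × {71/4}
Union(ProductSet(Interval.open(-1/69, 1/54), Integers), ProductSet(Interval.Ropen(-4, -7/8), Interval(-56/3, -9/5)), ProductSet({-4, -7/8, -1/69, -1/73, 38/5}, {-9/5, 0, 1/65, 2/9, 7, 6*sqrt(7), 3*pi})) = Union(ProductSet({-4, -7/8, -1/69, -1/73, 38/5}, {-9/5, 0, 1/65, 2/9, 7, 6*sqrt(7), 3*pi}), ProductSet(Interval.Ropen(-4, -7/8), Interval(-56/3, -9/5)), ProductSet(Interval.open(-1/69, 1/54), Integers))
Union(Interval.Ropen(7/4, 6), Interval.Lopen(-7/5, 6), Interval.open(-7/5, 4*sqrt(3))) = Interval.open(-7/5, 4*sqrt(3))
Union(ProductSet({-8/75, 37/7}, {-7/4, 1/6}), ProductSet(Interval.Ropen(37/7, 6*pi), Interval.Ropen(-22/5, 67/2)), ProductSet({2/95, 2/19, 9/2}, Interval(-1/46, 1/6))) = Union(ProductSet({-8/75, 37/7}, {-7/4, 1/6}), ProductSet({2/95, 2/19, 9/2}, Interval(-1/46, 1/6)), ProductSet(Interval.Ropen(37/7, 6*pi), Interval.Ropen(-22/5, 67/2)))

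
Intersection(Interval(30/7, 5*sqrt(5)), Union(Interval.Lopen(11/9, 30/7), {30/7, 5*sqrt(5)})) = {30/7, 5*sqrt(5)}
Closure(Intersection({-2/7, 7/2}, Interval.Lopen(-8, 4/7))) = {-2/7}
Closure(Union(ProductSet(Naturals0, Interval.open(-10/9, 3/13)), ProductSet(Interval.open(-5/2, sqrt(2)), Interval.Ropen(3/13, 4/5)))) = Union(ProductSet({-5/2, sqrt(2)}, Interval(3/13, 4/5)), ProductSet(Interval(-5/2, sqrt(2)), {3/13, 4/5}), ProductSet(Interval.open(-5/2, sqrt(2)), Interval.Ropen(3/13, 4/5)), ProductSet(Naturals0, Interval.open(-10/9, 3/13)), ProductSet(Union(Complement(Naturals0, Interval.open(-5/2, sqrt(2))), Naturals0), Interval(-10/9, 3/13)))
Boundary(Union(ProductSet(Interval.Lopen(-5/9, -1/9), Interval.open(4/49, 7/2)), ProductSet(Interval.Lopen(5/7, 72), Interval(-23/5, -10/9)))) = Union(ProductSet({-5/9, -1/9}, Interval(4/49, 7/2)), ProductSet({5/7, 72}, Interval(-23/5, -10/9)), ProductSet(Interval(-5/9, -1/9), {4/49, 7/2}), ProductSet(Interval(5/7, 72), {-23/5, -10/9}))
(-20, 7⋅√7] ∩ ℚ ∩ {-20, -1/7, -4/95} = {-1/7, -4/95}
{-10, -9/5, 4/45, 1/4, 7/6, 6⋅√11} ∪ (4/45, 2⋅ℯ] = {-10, -9/5, 6⋅√11} ∪ [4/45, 2⋅ℯ]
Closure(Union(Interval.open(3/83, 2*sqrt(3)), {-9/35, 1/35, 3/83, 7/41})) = Union({-9/35, 1/35}, Interval(3/83, 2*sqrt(3)))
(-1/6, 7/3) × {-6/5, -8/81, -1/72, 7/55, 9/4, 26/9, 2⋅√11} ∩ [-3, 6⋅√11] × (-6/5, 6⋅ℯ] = (-1/6, 7/3) × {-8/81, -1/72, 7/55, 9/4, 26/9, 2⋅√11}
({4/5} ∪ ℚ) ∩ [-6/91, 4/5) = ℚ ∩ [-6/91, 4/5)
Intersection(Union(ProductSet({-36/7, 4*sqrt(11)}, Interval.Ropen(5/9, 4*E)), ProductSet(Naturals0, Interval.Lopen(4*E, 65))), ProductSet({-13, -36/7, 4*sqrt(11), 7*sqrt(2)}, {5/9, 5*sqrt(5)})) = ProductSet({-36/7, 4*sqrt(11)}, {5/9})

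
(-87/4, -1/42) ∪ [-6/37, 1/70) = (-87/4, 1/70)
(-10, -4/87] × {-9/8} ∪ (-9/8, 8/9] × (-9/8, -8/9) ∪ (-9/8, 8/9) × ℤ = ((-9/8, 8/9) × ℤ) ∪ ((-10, -4/87] × {-9/8}) ∪ ((-9/8, 8/9] × (-9/8, -8/9))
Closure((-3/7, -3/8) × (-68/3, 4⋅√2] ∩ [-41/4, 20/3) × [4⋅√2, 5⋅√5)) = [-3/7, -3/8] × {4⋅√2}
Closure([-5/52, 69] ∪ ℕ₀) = [-5/52, 69] ∪ ℕ₀ ∪ (ℕ₀ \ (-5/52, 69))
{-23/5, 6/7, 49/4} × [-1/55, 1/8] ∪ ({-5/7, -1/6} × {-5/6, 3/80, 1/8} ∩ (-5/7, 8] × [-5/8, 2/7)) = ({-1/6} × {3/80, 1/8}) ∪ ({-23/5, 6/7, 49/4} × [-1/55, 1/8])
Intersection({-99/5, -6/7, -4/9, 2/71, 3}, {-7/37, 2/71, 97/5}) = {2/71}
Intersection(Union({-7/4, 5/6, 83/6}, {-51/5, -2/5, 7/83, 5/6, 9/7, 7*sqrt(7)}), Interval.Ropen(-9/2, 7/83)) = {-7/4, -2/5}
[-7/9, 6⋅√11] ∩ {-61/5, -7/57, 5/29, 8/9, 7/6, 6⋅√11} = {-7/57, 5/29, 8/9, 7/6, 6⋅√11}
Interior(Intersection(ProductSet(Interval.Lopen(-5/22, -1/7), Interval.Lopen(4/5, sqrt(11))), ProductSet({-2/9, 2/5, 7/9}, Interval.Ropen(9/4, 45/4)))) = EmptySet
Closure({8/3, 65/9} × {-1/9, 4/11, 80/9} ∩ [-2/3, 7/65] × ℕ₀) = ∅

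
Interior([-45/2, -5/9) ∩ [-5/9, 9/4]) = ∅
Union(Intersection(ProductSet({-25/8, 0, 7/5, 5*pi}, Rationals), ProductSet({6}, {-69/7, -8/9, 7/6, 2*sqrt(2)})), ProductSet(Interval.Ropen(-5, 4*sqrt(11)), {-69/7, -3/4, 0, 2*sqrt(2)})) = ProductSet(Interval.Ropen(-5, 4*sqrt(11)), {-69/7, -3/4, 0, 2*sqrt(2)})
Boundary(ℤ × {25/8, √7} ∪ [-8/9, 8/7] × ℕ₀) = (ℤ × {25/8, √7}) ∪ ([-8/9, 8/7] × ℕ₀)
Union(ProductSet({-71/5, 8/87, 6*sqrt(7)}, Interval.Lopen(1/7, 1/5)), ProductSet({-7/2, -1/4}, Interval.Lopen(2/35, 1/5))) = Union(ProductSet({-7/2, -1/4}, Interval.Lopen(2/35, 1/5)), ProductSet({-71/5, 8/87, 6*sqrt(7)}, Interval.Lopen(1/7, 1/5)))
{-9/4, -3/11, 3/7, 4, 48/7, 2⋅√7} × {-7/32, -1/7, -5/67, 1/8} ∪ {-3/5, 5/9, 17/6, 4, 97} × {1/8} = ({-3/5, 5/9, 17/6, 4, 97} × {1/8}) ∪ ({-9/4, -3/11, 3/7, 4, 48/7, 2⋅√7} × {-7/32, -1/7, -5/67, 1/8})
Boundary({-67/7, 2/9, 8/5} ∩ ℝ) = {-67/7, 2/9, 8/5}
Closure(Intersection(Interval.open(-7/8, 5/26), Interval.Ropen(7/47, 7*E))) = Interval(7/47, 5/26)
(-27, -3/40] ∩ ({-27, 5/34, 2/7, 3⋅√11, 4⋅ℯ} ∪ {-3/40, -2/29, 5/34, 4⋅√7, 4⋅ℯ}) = {-3/40}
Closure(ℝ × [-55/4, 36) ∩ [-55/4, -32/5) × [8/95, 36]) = ({-55/4, -32/5} × [8/95, 36]) ∪ ([-55/4, -32/5] × {8/95, 36}) ∪ ([-55/4, -32/5) × [8/95, 36))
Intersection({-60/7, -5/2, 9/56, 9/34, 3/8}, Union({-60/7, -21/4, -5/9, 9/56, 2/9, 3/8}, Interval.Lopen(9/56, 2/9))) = {-60/7, 9/56, 3/8}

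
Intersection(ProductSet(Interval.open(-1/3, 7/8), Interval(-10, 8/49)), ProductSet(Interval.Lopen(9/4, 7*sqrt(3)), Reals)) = EmptySet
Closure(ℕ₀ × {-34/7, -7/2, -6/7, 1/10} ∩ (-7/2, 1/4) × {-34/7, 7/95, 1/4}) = {0} × {-34/7}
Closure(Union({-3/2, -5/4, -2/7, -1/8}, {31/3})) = {-3/2, -5/4, -2/7, -1/8, 31/3}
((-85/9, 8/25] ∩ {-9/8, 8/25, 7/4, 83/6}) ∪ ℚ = ℚ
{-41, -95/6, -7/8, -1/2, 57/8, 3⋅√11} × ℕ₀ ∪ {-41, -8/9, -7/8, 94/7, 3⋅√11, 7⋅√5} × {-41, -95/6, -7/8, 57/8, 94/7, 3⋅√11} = ({-41, -95/6, -7/8, -1/2, 57/8, 3⋅√11} × ℕ₀) ∪ ({-41, -8/9, -7/8, 94/7, 3⋅√11, 7⋅√5} × {-41, -95/6, -7/8, 57/8, 94/7, 3⋅√11})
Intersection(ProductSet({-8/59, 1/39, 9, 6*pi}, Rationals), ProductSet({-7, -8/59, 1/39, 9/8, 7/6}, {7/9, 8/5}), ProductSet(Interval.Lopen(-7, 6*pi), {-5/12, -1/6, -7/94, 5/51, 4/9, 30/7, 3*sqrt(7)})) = EmptySet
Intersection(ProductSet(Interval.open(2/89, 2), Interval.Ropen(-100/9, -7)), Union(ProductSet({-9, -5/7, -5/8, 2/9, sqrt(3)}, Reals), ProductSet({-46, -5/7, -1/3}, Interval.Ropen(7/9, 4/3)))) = ProductSet({2/9, sqrt(3)}, Interval.Ropen(-100/9, -7))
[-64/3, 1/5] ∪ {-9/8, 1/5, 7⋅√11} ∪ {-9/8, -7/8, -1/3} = [-64/3, 1/5] ∪ {7⋅√11}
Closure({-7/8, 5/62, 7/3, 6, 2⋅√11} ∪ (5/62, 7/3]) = {-7/8, 6, 2⋅√11} ∪ [5/62, 7/3]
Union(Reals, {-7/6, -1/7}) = Reals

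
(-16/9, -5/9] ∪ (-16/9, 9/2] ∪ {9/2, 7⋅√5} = (-16/9, 9/2] ∪ {7⋅√5}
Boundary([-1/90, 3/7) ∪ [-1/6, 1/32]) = {-1/6, 3/7}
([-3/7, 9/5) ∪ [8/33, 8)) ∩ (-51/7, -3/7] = {-3/7}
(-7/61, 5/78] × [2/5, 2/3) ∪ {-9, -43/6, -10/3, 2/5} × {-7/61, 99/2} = ({-9, -43/6, -10/3, 2/5} × {-7/61, 99/2}) ∪ ((-7/61, 5/78] × [2/5, 2/3))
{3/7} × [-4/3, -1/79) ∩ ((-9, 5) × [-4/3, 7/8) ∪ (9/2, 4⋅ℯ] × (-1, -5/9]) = {3/7} × [-4/3, -1/79)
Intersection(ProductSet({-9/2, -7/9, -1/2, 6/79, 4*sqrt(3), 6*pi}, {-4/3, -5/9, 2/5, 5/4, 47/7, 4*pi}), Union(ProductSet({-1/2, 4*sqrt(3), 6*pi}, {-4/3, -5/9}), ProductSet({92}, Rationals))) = ProductSet({-1/2, 4*sqrt(3), 6*pi}, {-4/3, -5/9})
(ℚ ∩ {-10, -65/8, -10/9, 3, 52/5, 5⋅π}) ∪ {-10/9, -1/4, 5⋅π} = {-10, -65/8, -10/9, -1/4, 3, 52/5, 5⋅π}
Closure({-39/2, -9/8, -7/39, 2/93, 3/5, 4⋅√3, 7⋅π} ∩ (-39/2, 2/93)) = {-9/8, -7/39}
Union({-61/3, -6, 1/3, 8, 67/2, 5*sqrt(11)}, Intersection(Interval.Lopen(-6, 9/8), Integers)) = Union({-61/3, -6, 1/3, 8, 67/2, 5*sqrt(11)}, Range(-5, 2, 1))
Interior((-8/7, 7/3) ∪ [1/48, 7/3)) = (-8/7, 7/3)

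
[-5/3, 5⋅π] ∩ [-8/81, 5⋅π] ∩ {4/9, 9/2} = {4/9, 9/2}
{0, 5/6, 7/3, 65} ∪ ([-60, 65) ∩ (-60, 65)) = (-60, 65]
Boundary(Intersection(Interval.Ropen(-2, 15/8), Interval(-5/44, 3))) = {-5/44, 15/8}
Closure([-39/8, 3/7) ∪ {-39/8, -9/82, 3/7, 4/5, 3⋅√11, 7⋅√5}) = [-39/8, 3/7] ∪ {4/5, 3⋅√11, 7⋅√5}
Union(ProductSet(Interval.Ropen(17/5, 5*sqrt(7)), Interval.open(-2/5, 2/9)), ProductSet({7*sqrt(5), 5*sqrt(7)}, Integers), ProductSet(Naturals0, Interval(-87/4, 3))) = Union(ProductSet({7*sqrt(5), 5*sqrt(7)}, Integers), ProductSet(Interval.Ropen(17/5, 5*sqrt(7)), Interval.open(-2/5, 2/9)), ProductSet(Naturals0, Interval(-87/4, 3)))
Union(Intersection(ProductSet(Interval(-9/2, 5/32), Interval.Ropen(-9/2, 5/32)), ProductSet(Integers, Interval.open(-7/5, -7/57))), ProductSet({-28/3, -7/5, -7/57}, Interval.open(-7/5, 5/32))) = Union(ProductSet({-28/3, -7/5, -7/57}, Interval.open(-7/5, 5/32)), ProductSet(Range(-4, 1, 1), Interval.open(-7/5, -7/57)))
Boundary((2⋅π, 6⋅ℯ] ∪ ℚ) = (-∞, 2⋅π] ∪ [6⋅ℯ, ∞)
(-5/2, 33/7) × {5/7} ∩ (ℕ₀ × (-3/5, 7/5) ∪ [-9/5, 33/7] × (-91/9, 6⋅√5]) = [-9/5, 33/7) × {5/7}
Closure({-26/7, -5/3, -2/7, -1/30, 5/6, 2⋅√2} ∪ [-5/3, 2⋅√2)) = {-26/7} ∪ [-5/3, 2⋅√2]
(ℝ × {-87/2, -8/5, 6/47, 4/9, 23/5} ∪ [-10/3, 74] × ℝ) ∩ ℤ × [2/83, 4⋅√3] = (ℤ × {6/47, 4/9, 23/5}) ∪ ({-3, -2, …, 74} × [2/83, 4⋅√3])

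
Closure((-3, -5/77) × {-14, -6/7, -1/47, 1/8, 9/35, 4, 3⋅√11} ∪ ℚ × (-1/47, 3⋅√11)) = (ℝ × [-1/47, 3⋅√11]) ∪ ([-3, -5/77] × {-14, -6/7, -1/47, 1/8, 9/35, 4, 3⋅√11})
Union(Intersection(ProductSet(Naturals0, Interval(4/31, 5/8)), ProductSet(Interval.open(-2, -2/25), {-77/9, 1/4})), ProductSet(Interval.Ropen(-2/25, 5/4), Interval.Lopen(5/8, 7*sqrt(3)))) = ProductSet(Interval.Ropen(-2/25, 5/4), Interval.Lopen(5/8, 7*sqrt(3)))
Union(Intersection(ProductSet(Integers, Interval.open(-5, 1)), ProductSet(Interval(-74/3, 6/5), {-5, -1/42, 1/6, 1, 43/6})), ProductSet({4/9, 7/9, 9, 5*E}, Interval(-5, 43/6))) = Union(ProductSet({4/9, 7/9, 9, 5*E}, Interval(-5, 43/6)), ProductSet(Range(-24, 2, 1), {-1/42, 1/6}))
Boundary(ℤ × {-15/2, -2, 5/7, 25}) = ℤ × {-15/2, -2, 5/7, 25}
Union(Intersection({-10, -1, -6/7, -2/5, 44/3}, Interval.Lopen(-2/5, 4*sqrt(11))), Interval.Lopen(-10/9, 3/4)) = Interval.Lopen(-10/9, 3/4)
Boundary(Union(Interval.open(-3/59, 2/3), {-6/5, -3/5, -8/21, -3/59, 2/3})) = {-6/5, -3/5, -8/21, -3/59, 2/3}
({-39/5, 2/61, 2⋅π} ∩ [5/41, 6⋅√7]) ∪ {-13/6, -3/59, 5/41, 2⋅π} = {-13/6, -3/59, 5/41, 2⋅π}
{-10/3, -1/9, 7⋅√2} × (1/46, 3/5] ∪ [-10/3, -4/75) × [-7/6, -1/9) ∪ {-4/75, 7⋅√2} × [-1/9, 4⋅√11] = ([-10/3, -4/75) × [-7/6, -1/9)) ∪ ({-10/3, -1/9, 7⋅√2} × (1/46, 3/5]) ∪ ({-4/75, 7⋅√2} × [-1/9, 4⋅√11])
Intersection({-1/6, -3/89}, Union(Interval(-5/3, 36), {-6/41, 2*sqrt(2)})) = {-1/6, -3/89}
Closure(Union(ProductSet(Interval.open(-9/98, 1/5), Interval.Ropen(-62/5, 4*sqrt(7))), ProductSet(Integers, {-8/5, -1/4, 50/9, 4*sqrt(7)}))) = Union(ProductSet({-9/98, 1/5}, Interval(-62/5, 4*sqrt(7))), ProductSet(Integers, {-8/5, -1/4, 50/9, 4*sqrt(7)}), ProductSet(Interval(-9/98, 1/5), {-62/5, 4*sqrt(7)}), ProductSet(Interval.open(-9/98, 1/5), Interval.Ropen(-62/5, 4*sqrt(7))))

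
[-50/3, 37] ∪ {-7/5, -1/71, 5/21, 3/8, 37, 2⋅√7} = [-50/3, 37]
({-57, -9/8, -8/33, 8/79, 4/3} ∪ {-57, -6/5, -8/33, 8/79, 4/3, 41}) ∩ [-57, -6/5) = {-57}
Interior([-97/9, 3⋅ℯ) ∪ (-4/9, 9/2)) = (-97/9, 3⋅ℯ)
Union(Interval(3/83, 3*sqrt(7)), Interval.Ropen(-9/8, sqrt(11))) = Interval(-9/8, 3*sqrt(7))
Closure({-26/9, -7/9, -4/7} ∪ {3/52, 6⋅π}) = {-26/9, -7/9, -4/7, 3/52, 6⋅π}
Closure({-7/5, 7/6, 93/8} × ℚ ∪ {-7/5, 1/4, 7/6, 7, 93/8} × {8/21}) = ({-7/5, 7/6, 93/8} × ℝ) ∪ ({-7/5, 1/4, 7/6, 7, 93/8} × {8/21})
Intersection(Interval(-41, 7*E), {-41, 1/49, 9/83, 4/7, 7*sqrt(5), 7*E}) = {-41, 1/49, 9/83, 4/7, 7*sqrt(5), 7*E}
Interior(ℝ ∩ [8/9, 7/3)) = (8/9, 7/3)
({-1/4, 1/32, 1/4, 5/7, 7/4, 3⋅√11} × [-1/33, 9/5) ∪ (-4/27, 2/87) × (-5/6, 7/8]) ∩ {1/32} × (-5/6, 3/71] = {1/32} × [-1/33, 3/71]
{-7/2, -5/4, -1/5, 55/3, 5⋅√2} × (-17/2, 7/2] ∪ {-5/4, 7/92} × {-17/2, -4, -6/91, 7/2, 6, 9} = ({-5/4, 7/92} × {-17/2, -4, -6/91, 7/2, 6, 9}) ∪ ({-7/2, -5/4, -1/5, 55/3, 5⋅√2} × (-17/2, 7/2])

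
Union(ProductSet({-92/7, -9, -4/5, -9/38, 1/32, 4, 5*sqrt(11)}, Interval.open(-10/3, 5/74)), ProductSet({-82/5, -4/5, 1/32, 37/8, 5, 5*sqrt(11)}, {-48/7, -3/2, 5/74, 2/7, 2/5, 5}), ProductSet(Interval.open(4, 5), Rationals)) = Union(ProductSet({-82/5, -4/5, 1/32, 37/8, 5, 5*sqrt(11)}, {-48/7, -3/2, 5/74, 2/7, 2/5, 5}), ProductSet({-92/7, -9, -4/5, -9/38, 1/32, 4, 5*sqrt(11)}, Interval.open(-10/3, 5/74)), ProductSet(Interval.open(4, 5), Rationals))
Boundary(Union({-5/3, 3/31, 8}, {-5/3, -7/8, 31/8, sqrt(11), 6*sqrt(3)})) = {-5/3, -7/8, 3/31, 31/8, 8, sqrt(11), 6*sqrt(3)}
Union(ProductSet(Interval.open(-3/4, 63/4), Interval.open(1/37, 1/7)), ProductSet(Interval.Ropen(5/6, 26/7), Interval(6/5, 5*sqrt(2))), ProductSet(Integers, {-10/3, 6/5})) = Union(ProductSet(Integers, {-10/3, 6/5}), ProductSet(Interval.open(-3/4, 63/4), Interval.open(1/37, 1/7)), ProductSet(Interval.Ropen(5/6, 26/7), Interval(6/5, 5*sqrt(2))))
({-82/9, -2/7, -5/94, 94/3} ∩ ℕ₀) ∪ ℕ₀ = ℕ₀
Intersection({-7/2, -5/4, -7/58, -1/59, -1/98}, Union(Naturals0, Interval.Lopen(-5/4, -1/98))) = {-7/58, -1/59, -1/98}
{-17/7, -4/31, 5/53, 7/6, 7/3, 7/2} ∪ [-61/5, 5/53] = [-61/5, 5/53] ∪ {7/6, 7/3, 7/2}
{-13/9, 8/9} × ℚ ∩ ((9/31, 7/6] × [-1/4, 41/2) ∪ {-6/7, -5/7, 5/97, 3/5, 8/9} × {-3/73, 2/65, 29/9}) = {8/9} × (ℚ ∩ [-1/4, 41/2))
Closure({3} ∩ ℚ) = {3}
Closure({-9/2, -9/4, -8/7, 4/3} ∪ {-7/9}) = {-9/2, -9/4, -8/7, -7/9, 4/3}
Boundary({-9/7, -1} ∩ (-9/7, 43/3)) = {-1}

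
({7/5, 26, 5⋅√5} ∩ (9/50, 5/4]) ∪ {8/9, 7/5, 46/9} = {8/9, 7/5, 46/9}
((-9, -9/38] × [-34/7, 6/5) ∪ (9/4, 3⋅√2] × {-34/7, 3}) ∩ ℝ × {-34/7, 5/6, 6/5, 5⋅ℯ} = ((-9, -9/38] × {-34/7, 5/6}) ∪ ((9/4, 3⋅√2] × {-34/7})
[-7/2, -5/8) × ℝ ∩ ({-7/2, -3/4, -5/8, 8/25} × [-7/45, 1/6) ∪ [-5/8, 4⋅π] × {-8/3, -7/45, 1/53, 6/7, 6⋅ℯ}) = {-7/2, -3/4} × [-7/45, 1/6)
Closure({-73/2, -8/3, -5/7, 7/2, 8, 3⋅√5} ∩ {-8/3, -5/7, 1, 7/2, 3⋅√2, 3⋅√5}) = {-8/3, -5/7, 7/2, 3⋅√5}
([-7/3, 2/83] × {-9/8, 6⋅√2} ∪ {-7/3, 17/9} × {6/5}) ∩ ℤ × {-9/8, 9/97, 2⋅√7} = {-2, -1, 0} × {-9/8}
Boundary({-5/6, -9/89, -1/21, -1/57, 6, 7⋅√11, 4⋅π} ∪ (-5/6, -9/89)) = {-5/6, -9/89, -1/21, -1/57, 6, 7⋅√11, 4⋅π}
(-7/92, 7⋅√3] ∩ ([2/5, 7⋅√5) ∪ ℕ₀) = {0, 1, …, 12} ∪ [2/5, 7⋅√3]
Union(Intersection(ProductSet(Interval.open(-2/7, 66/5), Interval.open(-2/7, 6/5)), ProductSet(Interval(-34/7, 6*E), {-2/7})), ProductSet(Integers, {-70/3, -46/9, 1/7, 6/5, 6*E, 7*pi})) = ProductSet(Integers, {-70/3, -46/9, 1/7, 6/5, 6*E, 7*pi})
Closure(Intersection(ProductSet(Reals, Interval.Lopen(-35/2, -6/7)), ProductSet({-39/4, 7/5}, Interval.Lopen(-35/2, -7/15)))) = ProductSet({-39/4, 7/5}, Interval(-35/2, -6/7))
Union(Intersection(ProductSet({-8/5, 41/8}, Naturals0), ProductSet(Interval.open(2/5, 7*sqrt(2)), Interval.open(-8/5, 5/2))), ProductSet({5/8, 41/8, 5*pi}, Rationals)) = ProductSet({5/8, 41/8, 5*pi}, Rationals)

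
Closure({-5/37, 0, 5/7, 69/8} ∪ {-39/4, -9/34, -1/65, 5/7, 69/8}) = {-39/4, -9/34, -5/37, -1/65, 0, 5/7, 69/8}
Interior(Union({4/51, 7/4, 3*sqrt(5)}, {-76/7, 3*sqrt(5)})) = EmptySet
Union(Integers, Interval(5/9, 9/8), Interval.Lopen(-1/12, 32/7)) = Union(Integers, Interval.Lopen(-1/12, 32/7))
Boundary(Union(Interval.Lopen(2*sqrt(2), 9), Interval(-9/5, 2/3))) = {-9/5, 2/3, 9, 2*sqrt(2)}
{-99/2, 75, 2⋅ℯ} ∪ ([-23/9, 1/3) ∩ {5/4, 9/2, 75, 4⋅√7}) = {-99/2, 75, 2⋅ℯ}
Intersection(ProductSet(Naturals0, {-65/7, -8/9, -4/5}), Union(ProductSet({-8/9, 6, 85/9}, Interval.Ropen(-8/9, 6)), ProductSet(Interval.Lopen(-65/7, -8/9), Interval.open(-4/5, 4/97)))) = ProductSet({6}, {-8/9, -4/5})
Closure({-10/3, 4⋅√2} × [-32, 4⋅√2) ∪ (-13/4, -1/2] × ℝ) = ([-13/4, -1/2] × ℝ) ∪ ({-10/3, 4⋅√2} × [-32, 4⋅√2])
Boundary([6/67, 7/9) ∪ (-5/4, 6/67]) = {-5/4, 7/9}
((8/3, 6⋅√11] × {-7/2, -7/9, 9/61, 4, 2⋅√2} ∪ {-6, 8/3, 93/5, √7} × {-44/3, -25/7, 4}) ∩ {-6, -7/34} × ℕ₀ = {-6} × {4}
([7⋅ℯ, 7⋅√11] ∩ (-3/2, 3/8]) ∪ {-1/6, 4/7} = {-1/6, 4/7}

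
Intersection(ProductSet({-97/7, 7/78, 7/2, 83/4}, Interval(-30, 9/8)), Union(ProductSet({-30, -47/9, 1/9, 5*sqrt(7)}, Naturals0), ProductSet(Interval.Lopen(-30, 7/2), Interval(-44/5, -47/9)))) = ProductSet({-97/7, 7/78, 7/2}, Interval(-44/5, -47/9))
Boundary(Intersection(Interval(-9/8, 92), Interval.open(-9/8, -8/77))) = {-9/8, -8/77}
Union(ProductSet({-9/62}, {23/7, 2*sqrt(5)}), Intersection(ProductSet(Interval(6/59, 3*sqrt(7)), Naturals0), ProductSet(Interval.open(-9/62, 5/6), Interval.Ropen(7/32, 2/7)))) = ProductSet({-9/62}, {23/7, 2*sqrt(5)})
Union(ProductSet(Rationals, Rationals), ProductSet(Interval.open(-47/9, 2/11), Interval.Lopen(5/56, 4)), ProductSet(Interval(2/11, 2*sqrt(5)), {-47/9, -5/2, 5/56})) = Union(ProductSet(Interval.open(-47/9, 2/11), Interval.Lopen(5/56, 4)), ProductSet(Interval(2/11, 2*sqrt(5)), {-47/9, -5/2, 5/56}), ProductSet(Rationals, Rationals))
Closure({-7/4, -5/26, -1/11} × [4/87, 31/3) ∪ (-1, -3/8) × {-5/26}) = ([-1, -3/8] × {-5/26}) ∪ ({-7/4, -5/26, -1/11} × [4/87, 31/3])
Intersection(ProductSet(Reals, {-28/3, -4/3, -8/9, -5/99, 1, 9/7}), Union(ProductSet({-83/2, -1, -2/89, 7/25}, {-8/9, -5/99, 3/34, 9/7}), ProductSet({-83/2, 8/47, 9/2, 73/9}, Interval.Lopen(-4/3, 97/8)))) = Union(ProductSet({-83/2, -1, -2/89, 7/25}, {-8/9, -5/99, 9/7}), ProductSet({-83/2, 8/47, 9/2, 73/9}, {-8/9, -5/99, 1, 9/7}))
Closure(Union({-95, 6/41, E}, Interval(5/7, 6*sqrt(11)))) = Union({-95, 6/41}, Interval(5/7, 6*sqrt(11)))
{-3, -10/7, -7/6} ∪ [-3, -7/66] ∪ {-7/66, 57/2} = [-3, -7/66] ∪ {57/2}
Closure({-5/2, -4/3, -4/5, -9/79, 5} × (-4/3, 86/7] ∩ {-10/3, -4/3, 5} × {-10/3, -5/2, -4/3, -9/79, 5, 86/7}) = {-4/3, 5} × {-9/79, 5, 86/7}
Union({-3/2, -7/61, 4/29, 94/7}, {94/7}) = {-3/2, -7/61, 4/29, 94/7}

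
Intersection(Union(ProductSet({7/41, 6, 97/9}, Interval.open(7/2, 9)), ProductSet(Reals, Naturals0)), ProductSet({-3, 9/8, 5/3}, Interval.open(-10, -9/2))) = EmptySet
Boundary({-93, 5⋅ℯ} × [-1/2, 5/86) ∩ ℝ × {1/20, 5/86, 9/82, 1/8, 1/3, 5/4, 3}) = {-93, 5⋅ℯ} × {1/20}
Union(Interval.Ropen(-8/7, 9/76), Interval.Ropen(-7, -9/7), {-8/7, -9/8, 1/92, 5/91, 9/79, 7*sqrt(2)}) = Union({7*sqrt(2)}, Interval.Ropen(-7, -9/7), Interval.Ropen(-8/7, 9/76))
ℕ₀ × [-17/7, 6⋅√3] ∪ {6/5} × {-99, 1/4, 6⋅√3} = ({6/5} × {-99, 1/4, 6⋅√3}) ∪ (ℕ₀ × [-17/7, 6⋅√3])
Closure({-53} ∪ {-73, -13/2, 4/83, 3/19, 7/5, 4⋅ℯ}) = {-73, -53, -13/2, 4/83, 3/19, 7/5, 4⋅ℯ}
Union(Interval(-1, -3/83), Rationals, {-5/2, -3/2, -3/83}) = Union(Interval(-1, -3/83), Rationals)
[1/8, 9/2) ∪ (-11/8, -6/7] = (-11/8, -6/7] ∪ [1/8, 9/2)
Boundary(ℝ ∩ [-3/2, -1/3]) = {-3/2, -1/3}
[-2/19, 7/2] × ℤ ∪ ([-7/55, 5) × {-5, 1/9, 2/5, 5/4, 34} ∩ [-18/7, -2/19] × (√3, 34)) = [-2/19, 7/2] × ℤ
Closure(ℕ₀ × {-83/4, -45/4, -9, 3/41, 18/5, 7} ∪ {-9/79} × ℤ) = ({-9/79} × ℤ) ∪ (ℕ₀ × {-83/4, -45/4, -9, 3/41, 18/5, 7})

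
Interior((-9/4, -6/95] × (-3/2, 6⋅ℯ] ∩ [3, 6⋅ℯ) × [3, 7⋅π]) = ∅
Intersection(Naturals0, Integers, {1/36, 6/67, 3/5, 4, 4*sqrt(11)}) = {4}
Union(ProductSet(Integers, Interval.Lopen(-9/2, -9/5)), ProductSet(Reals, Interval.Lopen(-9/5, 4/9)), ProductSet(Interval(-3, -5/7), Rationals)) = Union(ProductSet(Integers, Interval.Lopen(-9/2, -9/5)), ProductSet(Interval(-3, -5/7), Rationals), ProductSet(Reals, Interval.Lopen(-9/5, 4/9)))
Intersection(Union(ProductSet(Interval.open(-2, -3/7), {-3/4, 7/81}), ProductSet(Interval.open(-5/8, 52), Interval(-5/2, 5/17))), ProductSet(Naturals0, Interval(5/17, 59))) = ProductSet(Range(0, 52, 1), {5/17})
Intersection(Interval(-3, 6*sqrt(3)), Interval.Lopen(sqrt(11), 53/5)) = Interval.Lopen(sqrt(11), 6*sqrt(3))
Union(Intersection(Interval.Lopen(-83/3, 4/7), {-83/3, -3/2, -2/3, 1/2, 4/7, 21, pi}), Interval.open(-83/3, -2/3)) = Union({1/2, 4/7}, Interval.Lopen(-83/3, -2/3))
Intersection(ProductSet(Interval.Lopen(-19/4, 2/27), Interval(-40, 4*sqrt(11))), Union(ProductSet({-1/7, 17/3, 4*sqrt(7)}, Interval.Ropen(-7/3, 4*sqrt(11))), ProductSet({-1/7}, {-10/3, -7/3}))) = ProductSet({-1/7}, Union({-10/3}, Interval.Ropen(-7/3, 4*sqrt(11))))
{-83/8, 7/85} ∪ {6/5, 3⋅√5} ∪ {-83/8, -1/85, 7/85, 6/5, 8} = {-83/8, -1/85, 7/85, 6/5, 8, 3⋅√5}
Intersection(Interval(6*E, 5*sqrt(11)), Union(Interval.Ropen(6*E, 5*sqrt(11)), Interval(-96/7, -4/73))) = Interval.Ropen(6*E, 5*sqrt(11))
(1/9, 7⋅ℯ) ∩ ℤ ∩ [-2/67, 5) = {1, 2, 3, 4}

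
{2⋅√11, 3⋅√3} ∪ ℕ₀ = ℕ₀ ∪ {2⋅√11, 3⋅√3}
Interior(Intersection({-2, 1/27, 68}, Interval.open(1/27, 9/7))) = EmptySet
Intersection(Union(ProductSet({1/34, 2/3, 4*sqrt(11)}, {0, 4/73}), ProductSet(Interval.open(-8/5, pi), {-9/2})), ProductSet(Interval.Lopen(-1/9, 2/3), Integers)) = ProductSet({1/34, 2/3}, {0})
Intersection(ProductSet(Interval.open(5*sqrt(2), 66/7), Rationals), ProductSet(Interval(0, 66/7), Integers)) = ProductSet(Interval.open(5*sqrt(2), 66/7), Integers)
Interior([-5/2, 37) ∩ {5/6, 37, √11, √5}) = ∅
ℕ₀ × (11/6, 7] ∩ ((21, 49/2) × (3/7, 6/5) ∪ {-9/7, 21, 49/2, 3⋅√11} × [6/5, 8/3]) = {21} × (11/6, 8/3]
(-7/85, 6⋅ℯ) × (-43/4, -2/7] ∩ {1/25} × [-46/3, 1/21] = {1/25} × (-43/4, -2/7]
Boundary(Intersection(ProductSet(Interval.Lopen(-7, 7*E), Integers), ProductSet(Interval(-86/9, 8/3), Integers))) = ProductSet(Interval(-7, 8/3), Integers)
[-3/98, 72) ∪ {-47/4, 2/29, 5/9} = {-47/4} ∪ [-3/98, 72)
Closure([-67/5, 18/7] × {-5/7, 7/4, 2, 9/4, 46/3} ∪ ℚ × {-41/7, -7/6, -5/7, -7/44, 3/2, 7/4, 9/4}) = (ℝ × {-41/7, -7/6, -5/7, -7/44, 3/2, 7/4, 9/4}) ∪ ([-67/5, 18/7] × {-5/7, 7/4, 2, 9/4, 46/3})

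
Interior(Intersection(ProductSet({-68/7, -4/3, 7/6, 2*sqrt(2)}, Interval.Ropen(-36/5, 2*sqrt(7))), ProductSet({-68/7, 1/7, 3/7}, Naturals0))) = EmptySet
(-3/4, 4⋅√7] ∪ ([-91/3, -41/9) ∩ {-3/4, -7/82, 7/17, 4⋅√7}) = (-3/4, 4⋅√7]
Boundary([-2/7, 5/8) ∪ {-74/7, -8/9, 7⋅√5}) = {-74/7, -8/9, -2/7, 5/8, 7⋅√5}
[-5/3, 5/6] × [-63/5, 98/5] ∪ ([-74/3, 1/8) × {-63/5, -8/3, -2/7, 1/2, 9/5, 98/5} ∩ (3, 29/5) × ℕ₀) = [-5/3, 5/6] × [-63/5, 98/5]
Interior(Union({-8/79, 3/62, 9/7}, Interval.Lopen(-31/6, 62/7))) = Interval.open(-31/6, 62/7)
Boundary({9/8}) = {9/8}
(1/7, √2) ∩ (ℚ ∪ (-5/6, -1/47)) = ℚ ∩ (1/7, √2)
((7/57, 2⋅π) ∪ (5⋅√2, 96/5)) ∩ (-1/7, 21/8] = (7/57, 21/8]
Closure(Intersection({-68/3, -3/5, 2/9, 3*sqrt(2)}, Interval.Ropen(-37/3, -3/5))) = EmptySet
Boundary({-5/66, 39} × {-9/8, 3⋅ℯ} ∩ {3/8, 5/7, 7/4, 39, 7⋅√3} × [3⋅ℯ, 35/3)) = {39} × {3⋅ℯ}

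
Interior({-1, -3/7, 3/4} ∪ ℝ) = ℝ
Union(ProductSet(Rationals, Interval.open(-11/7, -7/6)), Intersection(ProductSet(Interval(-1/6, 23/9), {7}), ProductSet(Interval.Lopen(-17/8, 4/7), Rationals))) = Union(ProductSet(Interval(-1/6, 4/7), {7}), ProductSet(Rationals, Interval.open(-11/7, -7/6)))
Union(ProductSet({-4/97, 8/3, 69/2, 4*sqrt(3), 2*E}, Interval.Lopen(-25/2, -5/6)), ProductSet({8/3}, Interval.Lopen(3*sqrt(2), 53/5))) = Union(ProductSet({8/3}, Interval.Lopen(3*sqrt(2), 53/5)), ProductSet({-4/97, 8/3, 69/2, 4*sqrt(3), 2*E}, Interval.Lopen(-25/2, -5/6)))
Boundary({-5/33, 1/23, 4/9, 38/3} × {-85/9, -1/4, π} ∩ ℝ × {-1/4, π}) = {-5/33, 1/23, 4/9, 38/3} × {-1/4, π}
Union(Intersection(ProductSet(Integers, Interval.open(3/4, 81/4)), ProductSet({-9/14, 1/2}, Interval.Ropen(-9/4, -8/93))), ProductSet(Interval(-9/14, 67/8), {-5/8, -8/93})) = ProductSet(Interval(-9/14, 67/8), {-5/8, -8/93})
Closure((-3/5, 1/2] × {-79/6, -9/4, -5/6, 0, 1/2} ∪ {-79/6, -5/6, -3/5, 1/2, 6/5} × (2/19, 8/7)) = ({-79/6, -5/6, -3/5, 1/2, 6/5} × [2/19, 8/7]) ∪ ([-3/5, 1/2] × {-79/6, -9/4, -5/6, 0, 1/2})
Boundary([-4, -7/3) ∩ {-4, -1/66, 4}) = {-4}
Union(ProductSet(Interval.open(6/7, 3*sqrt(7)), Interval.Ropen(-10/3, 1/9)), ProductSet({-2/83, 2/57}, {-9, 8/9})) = Union(ProductSet({-2/83, 2/57}, {-9, 8/9}), ProductSet(Interval.open(6/7, 3*sqrt(7)), Interval.Ropen(-10/3, 1/9)))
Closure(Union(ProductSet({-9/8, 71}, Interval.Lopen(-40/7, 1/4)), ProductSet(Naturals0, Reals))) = Union(ProductSet({-9/8, 71}, Interval(-40/7, 1/4)), ProductSet(Naturals0, Reals))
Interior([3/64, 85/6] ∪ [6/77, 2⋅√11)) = (3/64, 85/6)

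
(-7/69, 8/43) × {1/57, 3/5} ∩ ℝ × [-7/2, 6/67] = (-7/69, 8/43) × {1/57}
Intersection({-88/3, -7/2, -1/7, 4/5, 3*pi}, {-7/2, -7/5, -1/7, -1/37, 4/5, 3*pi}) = {-7/2, -1/7, 4/5, 3*pi}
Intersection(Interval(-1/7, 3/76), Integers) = Range(0, 1, 1)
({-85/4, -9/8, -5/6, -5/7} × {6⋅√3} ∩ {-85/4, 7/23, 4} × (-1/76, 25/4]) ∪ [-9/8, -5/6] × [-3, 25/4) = [-9/8, -5/6] × [-3, 25/4)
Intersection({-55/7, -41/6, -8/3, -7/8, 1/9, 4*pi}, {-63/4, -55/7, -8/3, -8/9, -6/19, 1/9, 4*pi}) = {-55/7, -8/3, 1/9, 4*pi}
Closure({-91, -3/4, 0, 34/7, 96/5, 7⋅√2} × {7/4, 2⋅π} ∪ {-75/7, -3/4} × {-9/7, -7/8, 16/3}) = ({-75/7, -3/4} × {-9/7, -7/8, 16/3}) ∪ ({-91, -3/4, 0, 34/7, 96/5, 7⋅√2} × {7/4, 2⋅π})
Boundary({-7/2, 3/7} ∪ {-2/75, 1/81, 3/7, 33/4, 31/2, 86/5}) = {-7/2, -2/75, 1/81, 3/7, 33/4, 31/2, 86/5}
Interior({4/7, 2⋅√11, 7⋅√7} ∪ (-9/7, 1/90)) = (-9/7, 1/90)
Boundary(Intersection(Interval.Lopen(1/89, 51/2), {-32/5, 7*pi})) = {7*pi}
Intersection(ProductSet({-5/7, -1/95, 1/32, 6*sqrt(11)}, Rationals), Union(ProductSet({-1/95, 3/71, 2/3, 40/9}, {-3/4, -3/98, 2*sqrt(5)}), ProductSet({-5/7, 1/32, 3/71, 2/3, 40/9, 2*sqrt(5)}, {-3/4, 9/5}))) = Union(ProductSet({-1/95}, {-3/4, -3/98}), ProductSet({-5/7, 1/32}, {-3/4, 9/5}))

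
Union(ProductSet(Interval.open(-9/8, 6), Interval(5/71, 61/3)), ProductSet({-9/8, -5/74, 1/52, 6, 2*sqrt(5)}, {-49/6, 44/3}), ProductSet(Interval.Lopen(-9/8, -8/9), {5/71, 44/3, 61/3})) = Union(ProductSet({-9/8, -5/74, 1/52, 6, 2*sqrt(5)}, {-49/6, 44/3}), ProductSet(Interval.open(-9/8, 6), Interval(5/71, 61/3)))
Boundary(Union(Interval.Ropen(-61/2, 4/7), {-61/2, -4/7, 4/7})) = {-61/2, 4/7}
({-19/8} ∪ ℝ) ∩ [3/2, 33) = [3/2, 33)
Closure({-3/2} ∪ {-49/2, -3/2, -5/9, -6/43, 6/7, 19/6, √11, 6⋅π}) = {-49/2, -3/2, -5/9, -6/43, 6/7, 19/6, √11, 6⋅π}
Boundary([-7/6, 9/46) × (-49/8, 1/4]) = ({-7/6, 9/46} × [-49/8, 1/4]) ∪ ([-7/6, 9/46] × {-49/8, 1/4})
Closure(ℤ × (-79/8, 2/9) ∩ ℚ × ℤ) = ℤ × {-9, -8, …, 0}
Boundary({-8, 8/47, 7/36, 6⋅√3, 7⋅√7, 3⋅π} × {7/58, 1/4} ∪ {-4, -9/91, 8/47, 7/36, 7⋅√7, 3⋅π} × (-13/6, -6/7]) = ({-4, -9/91, 8/47, 7/36, 7⋅√7, 3⋅π} × [-13/6, -6/7]) ∪ ({-8, 8/47, 7/36, 6⋅√3, 7⋅√7, 3⋅π} × {7/58, 1/4})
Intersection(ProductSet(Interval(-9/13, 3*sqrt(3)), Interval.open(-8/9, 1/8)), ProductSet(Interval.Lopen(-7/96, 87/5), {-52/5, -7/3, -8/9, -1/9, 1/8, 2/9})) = ProductSet(Interval.Lopen(-7/96, 3*sqrt(3)), {-1/9})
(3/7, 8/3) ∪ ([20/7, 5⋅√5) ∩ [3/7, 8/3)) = (3/7, 8/3)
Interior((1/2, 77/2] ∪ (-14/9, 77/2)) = (-14/9, 77/2)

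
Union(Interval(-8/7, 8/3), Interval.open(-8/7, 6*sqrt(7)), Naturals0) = Union(Interval.Ropen(-8/7, 6*sqrt(7)), Naturals0)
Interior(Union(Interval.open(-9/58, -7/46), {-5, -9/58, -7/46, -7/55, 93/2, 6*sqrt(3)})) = Interval.open(-9/58, -7/46)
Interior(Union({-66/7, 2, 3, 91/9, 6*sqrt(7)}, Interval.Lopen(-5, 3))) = Interval.open(-5, 3)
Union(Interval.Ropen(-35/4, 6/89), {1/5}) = Union({1/5}, Interval.Ropen(-35/4, 6/89))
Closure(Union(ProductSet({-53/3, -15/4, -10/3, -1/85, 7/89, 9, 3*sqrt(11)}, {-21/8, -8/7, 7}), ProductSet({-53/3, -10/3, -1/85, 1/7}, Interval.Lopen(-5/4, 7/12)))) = Union(ProductSet({-53/3, -10/3, -1/85, 1/7}, Interval(-5/4, 7/12)), ProductSet({-53/3, -15/4, -10/3, -1/85, 7/89, 9, 3*sqrt(11)}, {-21/8, -8/7, 7}))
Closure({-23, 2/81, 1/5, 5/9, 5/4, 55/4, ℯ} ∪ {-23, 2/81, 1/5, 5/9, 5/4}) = {-23, 2/81, 1/5, 5/9, 5/4, 55/4, ℯ}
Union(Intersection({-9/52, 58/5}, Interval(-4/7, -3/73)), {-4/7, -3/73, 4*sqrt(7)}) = {-4/7, -9/52, -3/73, 4*sqrt(7)}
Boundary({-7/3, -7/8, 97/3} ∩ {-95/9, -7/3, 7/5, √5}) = {-7/3}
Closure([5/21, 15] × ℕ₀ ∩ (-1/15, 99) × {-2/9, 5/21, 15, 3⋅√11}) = [5/21, 15] × {15}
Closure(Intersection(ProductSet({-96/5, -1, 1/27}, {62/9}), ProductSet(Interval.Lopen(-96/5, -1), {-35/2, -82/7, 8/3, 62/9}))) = ProductSet({-1}, {62/9})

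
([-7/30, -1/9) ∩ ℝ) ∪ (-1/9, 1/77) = [-7/30, -1/9) ∪ (-1/9, 1/77)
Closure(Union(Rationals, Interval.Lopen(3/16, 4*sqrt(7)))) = Union(Interval(-oo, oo), Rationals)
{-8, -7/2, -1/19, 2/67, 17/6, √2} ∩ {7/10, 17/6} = {17/6}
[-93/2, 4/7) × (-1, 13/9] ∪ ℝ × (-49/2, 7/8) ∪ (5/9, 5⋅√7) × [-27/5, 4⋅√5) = (ℝ × (-49/2, 7/8)) ∪ ([-93/2, 4/7) × (-1, 13/9]) ∪ ((5/9, 5⋅√7) × [-27/5, 4⋅√5))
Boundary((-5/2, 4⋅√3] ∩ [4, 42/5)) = {4, 4⋅√3}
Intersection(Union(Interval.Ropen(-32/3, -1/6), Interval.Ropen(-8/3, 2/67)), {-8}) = {-8}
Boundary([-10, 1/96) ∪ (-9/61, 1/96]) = {-10, 1/96}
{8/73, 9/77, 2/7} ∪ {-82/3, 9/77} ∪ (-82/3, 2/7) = [-82/3, 2/7]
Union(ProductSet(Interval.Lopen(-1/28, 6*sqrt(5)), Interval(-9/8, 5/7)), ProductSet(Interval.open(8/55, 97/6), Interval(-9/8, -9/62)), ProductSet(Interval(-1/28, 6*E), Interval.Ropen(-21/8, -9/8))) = Union(ProductSet(Interval.Lopen(-1/28, 6*sqrt(5)), Interval(-9/8, 5/7)), ProductSet(Interval(-1/28, 6*E), Interval.Ropen(-21/8, -9/8)), ProductSet(Interval.open(8/55, 97/6), Interval(-9/8, -9/62)))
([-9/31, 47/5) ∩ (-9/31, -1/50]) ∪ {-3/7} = {-3/7} ∪ (-9/31, -1/50]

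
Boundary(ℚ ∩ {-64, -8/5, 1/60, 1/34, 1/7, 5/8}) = {-64, -8/5, 1/60, 1/34, 1/7, 5/8}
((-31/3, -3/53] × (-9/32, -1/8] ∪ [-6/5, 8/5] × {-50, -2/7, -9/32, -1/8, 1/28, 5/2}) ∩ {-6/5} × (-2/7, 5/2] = {-6/5} × ([-9/32, -1/8] ∪ {1/28, 5/2})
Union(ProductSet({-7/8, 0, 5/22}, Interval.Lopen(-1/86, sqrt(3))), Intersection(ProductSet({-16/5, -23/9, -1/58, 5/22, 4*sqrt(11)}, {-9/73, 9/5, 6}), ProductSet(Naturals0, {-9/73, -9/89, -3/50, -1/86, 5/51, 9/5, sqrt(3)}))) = ProductSet({-7/8, 0, 5/22}, Interval.Lopen(-1/86, sqrt(3)))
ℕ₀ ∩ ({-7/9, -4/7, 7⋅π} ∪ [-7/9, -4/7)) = ∅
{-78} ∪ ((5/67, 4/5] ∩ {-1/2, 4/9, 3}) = {-78, 4/9}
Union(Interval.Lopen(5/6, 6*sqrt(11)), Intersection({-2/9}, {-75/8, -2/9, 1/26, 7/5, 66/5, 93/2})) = Union({-2/9}, Interval.Lopen(5/6, 6*sqrt(11)))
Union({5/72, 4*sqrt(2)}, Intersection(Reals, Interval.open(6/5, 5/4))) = Union({5/72, 4*sqrt(2)}, Interval.open(6/5, 5/4))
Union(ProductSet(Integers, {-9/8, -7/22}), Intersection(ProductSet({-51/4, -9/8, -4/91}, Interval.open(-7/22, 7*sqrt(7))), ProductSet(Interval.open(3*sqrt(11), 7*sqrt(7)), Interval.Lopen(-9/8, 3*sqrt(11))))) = ProductSet(Integers, {-9/8, -7/22})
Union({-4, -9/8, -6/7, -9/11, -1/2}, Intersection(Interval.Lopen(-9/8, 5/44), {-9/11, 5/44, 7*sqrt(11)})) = {-4, -9/8, -6/7, -9/11, -1/2, 5/44}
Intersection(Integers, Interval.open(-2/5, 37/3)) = Range(0, 13, 1)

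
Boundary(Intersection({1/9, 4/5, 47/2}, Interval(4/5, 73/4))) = {4/5}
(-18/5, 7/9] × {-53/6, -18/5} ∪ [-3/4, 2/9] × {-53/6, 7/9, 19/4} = ((-18/5, 7/9] × {-53/6, -18/5}) ∪ ([-3/4, 2/9] × {-53/6, 7/9, 19/4})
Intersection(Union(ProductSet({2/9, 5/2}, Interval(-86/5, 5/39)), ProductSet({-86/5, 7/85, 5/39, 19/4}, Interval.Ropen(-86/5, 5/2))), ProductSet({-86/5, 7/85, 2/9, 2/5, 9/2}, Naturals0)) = Union(ProductSet({2/9}, Range(0, 1, 1)), ProductSet({-86/5, 7/85}, Range(0, 3, 1)))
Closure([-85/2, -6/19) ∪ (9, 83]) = [-85/2, -6/19] ∪ [9, 83]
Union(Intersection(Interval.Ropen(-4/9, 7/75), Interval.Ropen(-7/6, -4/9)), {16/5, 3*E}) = {16/5, 3*E}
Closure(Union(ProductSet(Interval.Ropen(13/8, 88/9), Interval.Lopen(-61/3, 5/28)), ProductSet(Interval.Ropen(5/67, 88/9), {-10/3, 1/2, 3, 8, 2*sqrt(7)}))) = Union(ProductSet({13/8, 88/9}, Interval(-61/3, 5/28)), ProductSet(Interval(5/67, 88/9), {-10/3, 1/2, 3, 8, 2*sqrt(7)}), ProductSet(Interval(13/8, 88/9), {-61/3, 5/28}), ProductSet(Interval.Ropen(13/8, 88/9), Interval.Lopen(-61/3, 5/28)))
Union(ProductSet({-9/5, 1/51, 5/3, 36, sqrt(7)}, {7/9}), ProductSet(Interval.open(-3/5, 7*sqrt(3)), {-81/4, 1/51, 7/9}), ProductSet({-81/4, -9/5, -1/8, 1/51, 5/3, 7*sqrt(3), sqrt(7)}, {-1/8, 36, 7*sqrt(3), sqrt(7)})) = Union(ProductSet({-9/5, 1/51, 5/3, 36, sqrt(7)}, {7/9}), ProductSet({-81/4, -9/5, -1/8, 1/51, 5/3, 7*sqrt(3), sqrt(7)}, {-1/8, 36, 7*sqrt(3), sqrt(7)}), ProductSet(Interval.open(-3/5, 7*sqrt(3)), {-81/4, 1/51, 7/9}))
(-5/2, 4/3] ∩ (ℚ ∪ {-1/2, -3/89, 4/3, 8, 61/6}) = ℚ ∩ (-5/2, 4/3]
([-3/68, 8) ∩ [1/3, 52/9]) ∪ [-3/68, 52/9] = [-3/68, 52/9]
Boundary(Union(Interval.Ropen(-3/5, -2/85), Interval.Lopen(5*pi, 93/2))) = {-3/5, -2/85, 93/2, 5*pi}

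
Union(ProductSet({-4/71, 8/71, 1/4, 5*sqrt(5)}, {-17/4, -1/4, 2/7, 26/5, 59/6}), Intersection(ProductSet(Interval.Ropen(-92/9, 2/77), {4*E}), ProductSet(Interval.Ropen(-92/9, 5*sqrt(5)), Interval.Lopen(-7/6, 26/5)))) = ProductSet({-4/71, 8/71, 1/4, 5*sqrt(5)}, {-17/4, -1/4, 2/7, 26/5, 59/6})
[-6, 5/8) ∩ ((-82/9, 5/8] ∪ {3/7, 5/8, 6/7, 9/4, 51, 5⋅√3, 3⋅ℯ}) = [-6, 5/8)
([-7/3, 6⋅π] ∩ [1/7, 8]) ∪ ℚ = ℚ ∪ [1/7, 8]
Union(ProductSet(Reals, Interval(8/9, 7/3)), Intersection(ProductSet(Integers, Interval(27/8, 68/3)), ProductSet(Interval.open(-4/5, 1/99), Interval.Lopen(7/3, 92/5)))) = Union(ProductSet(Range(0, 1, 1), Interval(27/8, 92/5)), ProductSet(Reals, Interval(8/9, 7/3)))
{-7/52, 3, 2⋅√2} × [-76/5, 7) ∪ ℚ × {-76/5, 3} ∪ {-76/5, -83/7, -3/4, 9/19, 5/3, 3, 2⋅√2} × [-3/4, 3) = (ℚ × {-76/5, 3}) ∪ ({-7/52, 3, 2⋅√2} × [-76/5, 7)) ∪ ({-76/5, -83/7, -3/4, 9/19, 5/3, 3, 2⋅√2} × [-3/4, 3))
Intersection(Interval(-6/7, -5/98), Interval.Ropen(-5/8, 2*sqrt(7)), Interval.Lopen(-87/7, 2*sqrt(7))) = Interval(-5/8, -5/98)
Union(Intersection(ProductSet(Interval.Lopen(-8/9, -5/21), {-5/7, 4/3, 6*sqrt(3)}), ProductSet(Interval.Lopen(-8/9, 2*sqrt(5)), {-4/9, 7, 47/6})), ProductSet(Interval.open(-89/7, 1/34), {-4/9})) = ProductSet(Interval.open(-89/7, 1/34), {-4/9})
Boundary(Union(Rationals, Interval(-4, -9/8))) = Union(Interval(-oo, -4), Interval(-9/8, oo))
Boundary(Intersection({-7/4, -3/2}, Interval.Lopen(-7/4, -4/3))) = {-3/2}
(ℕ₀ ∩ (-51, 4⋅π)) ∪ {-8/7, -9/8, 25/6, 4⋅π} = {-8/7, -9/8, 25/6, 4⋅π} ∪ {0, 1, …, 12}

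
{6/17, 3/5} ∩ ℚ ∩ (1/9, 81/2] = {6/17, 3/5}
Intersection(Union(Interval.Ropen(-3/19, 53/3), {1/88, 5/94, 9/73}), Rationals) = Intersection(Interval.Ropen(-3/19, 53/3), Rationals)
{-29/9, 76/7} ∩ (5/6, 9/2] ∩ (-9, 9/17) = ∅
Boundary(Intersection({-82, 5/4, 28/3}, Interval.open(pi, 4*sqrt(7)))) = {28/3}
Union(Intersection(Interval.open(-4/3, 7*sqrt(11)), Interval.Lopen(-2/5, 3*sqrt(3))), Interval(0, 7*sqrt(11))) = Interval.Lopen(-2/5, 7*sqrt(11))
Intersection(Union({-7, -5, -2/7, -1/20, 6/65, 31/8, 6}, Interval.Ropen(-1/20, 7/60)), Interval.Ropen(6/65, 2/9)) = Interval.Ropen(6/65, 7/60)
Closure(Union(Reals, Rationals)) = Reals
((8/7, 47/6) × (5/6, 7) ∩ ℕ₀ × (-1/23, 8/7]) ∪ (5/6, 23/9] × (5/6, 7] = ({2, 3, …, 7} × (5/6, 8/7]) ∪ ((5/6, 23/9] × (5/6, 7])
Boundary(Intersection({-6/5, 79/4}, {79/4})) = {79/4}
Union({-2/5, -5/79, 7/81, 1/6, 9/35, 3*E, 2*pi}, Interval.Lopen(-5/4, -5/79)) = Union({7/81, 1/6, 9/35, 3*E, 2*pi}, Interval.Lopen(-5/4, -5/79))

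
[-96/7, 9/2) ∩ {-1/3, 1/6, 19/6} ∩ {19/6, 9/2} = {19/6}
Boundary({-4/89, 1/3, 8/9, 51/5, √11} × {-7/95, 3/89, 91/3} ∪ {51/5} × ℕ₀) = ({51/5} × ℕ₀) ∪ ({-4/89, 1/3, 8/9, 51/5, √11} × {-7/95, 3/89, 91/3})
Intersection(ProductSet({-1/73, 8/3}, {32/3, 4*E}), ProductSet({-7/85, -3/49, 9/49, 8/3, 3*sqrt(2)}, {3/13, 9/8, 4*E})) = ProductSet({8/3}, {4*E})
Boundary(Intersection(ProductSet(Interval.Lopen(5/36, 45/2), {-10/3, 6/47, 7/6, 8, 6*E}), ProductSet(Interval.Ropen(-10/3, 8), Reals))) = ProductSet(Interval(5/36, 8), {-10/3, 6/47, 7/6, 8, 6*E})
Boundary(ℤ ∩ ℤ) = ℤ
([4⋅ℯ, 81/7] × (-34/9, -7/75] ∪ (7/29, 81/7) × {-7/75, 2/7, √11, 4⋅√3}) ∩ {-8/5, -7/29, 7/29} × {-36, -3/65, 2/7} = ∅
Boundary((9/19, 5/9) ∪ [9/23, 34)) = {9/23, 34}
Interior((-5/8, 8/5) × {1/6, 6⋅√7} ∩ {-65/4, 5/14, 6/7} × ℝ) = ∅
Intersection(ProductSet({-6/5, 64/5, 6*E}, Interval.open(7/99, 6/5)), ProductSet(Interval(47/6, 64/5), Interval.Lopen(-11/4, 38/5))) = ProductSet({64/5}, Interval.open(7/99, 6/5))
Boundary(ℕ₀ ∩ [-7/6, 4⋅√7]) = {0, 1, …, 10}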